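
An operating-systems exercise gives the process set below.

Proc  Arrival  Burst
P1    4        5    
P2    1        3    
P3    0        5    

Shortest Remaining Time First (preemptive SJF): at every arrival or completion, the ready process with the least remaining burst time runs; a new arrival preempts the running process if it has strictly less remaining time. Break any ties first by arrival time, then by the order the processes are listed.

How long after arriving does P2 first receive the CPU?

Schedule: | P3 0-1 | P2 1-4 | P3 4-8 | P1 8-13 |
Completion: P1=13  P2=4  P3=8
Turnaround (C−A): P1=9  P2=3  P3=8
Response(P2) = first start − arrival = 1 − 1 = 0

0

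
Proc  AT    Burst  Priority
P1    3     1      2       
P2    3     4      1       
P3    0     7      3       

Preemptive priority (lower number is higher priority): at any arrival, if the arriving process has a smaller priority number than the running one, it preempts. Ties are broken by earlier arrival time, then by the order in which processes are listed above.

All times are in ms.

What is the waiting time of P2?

0

Schedule: | P3 0-3 | P2 3-7 | P1 7-8 | P3 8-12 |
Completion: P1=8  P2=7  P3=12
Turnaround (C−A): P1=5  P2=4  P3=12
Waiting(P2) = turnaround − burst = 4 − 4 = 0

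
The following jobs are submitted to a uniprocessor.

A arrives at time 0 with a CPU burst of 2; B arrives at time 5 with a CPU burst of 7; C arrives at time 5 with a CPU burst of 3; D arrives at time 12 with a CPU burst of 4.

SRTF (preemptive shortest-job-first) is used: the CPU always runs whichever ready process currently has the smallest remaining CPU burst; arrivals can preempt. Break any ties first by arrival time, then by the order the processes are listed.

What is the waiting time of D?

3

Timeline: | A 0-2 | idle 2-5 | C 5-8 | B 8-15 | D 15-19 |
Completion: A=2  B=15  C=8  D=19
Turnaround (C−A): A=2  B=10  C=3  D=7
Waiting(D) = turnaround − burst = 7 − 4 = 3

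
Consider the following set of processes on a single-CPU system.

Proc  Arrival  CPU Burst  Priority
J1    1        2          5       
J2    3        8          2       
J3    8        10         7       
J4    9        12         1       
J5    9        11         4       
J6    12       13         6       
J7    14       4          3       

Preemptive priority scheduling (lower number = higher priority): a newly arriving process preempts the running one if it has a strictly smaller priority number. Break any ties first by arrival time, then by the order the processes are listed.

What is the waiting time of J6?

26

Timeline: | idle 0-1 | J1 1-3 | J2 3-9 | J4 9-21 | J2 21-23 | J7 23-27 | J5 27-38 | J6 38-51 | J3 51-61 |
Completion: J1=3  J2=23  J3=61  J4=21  J5=38  J6=51  J7=27
Turnaround (C−A): J1=2  J2=20  J3=53  J4=12  J5=29  J6=39  J7=13
Waiting(J6) = turnaround − burst = 39 − 13 = 26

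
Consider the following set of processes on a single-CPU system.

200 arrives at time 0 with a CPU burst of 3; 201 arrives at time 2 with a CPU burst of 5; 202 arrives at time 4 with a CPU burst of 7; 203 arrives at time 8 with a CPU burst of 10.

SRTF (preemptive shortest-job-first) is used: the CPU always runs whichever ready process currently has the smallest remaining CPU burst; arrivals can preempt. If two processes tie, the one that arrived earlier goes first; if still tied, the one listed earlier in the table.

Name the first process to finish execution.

Gantt: | 200 0-3 | 201 3-8 | 202 8-15 | 203 15-25 |
Completion: 200=3  201=8  202=15  203=25
Turnaround (C−A): 200=3  201=6  202=11  203=17
Finish order: 200 → 201 → 202 → 203

200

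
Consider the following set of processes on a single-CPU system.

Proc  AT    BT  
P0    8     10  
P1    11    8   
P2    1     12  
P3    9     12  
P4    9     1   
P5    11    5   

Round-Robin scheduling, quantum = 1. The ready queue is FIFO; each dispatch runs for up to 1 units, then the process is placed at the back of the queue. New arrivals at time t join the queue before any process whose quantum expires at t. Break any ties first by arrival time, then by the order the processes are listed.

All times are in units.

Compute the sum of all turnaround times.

Gantt: | idle 0-1 | P2 1-8 | P0 8-9 | P2 9-10 | P3 10-11 | P4 11-12 | P0 12-13 | P2 13-14 | P1 14-15 | P5 15-16 | P3 16-17 | P0 17-18 | P2 18-19 | P1 19-20 | P5 20-21 | P3 21-22 | P0 22-23 | P2 23-24 | P1 24-25 | P5 25-26 | P3 26-27 | P0 27-28 | P2 28-29 | P1 29-30 | P5 30-31 | P3 31-32 | P0 32-33 | P1 33-34 | P5 34-35 | P3 35-36 | P0 36-37 | P1 37-38 | P3 38-39 | P0 39-40 | P1 40-41 | P3 41-42 | P0 42-43 | P1 43-44 | P3 44-45 | P0 45-46 | P3 46-49 |
Completion: P0=46  P1=44  P2=29  P3=49  P4=12  P5=35
Turnaround (C−A): P0=38  P1=33  P2=28  P3=40  P4=3  P5=24
Turnaround = completion − arrival: P0=38, P1=33, P2=28, P3=40, P4=3, P5=24
Total turnaround = 38 + 33 + 28 + 40 + 3 + 24 = 166

166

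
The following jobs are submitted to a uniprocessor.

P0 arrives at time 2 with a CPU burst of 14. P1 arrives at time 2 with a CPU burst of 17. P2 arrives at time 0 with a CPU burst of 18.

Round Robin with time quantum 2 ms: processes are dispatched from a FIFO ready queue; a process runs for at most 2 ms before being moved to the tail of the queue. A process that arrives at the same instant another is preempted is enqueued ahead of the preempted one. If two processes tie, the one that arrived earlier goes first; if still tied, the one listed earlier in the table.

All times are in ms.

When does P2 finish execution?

48

Gantt: | P2 0-2 | P0 2-4 | P1 4-6 | P2 6-8 | P0 8-10 | P1 10-12 | P2 12-14 | P0 14-16 | P1 16-18 | P2 18-20 | P0 20-22 | P1 22-24 | P2 24-26 | P0 26-28 | P1 28-30 | P2 30-32 | P0 32-34 | P1 34-36 | P2 36-38 | P0 38-40 | P1 40-42 | P2 42-44 | P1 44-46 | P2 46-48 | P1 48-49 |
Completion: P0=40  P1=49  P2=48
Turnaround (C−A): P0=38  P1=47  P2=48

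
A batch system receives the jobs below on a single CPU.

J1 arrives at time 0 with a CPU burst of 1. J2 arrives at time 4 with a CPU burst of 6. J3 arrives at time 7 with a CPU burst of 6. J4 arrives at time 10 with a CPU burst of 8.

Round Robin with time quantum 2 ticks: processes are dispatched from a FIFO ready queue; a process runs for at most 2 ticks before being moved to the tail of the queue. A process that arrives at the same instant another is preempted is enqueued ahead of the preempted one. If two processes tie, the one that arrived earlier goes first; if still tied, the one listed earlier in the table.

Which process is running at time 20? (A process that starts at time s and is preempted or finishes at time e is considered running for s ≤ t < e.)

Timeline: | J1 0-1 | idle 1-4 | J2 4-8 | J3 8-10 | J2 10-12 | J4 12-14 | J3 14-16 | J4 16-18 | J3 18-20 | J4 20-24 |
Completion: J1=1  J2=12  J3=20  J4=24
Turnaround (C−A): J1=1  J2=8  J3=13  J4=14

J4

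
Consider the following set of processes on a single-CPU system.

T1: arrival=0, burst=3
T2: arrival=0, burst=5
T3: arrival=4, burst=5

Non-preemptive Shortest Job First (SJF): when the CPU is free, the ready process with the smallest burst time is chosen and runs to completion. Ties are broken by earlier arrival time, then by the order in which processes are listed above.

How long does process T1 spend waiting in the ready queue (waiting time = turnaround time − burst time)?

Schedule: | T1 0-3 | T2 3-8 | T3 8-13 |
Completion: T1=3  T2=8  T3=13
Turnaround (C−A): T1=3  T2=8  T3=9
Waiting(T1) = turnaround − burst = 3 − 3 = 0

0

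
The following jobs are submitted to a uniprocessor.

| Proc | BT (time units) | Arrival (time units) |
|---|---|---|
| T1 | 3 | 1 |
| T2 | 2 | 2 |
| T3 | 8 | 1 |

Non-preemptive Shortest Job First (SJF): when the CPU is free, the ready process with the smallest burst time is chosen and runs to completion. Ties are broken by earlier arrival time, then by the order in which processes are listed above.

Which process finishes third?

Timeline: | idle 0-1 | T1 1-4 | T2 4-6 | T3 6-14 |
Completion: T1=4  T2=6  T3=14
Turnaround (C−A): T1=3  T2=4  T3=13
Finish order: T1 → T2 → T3

T3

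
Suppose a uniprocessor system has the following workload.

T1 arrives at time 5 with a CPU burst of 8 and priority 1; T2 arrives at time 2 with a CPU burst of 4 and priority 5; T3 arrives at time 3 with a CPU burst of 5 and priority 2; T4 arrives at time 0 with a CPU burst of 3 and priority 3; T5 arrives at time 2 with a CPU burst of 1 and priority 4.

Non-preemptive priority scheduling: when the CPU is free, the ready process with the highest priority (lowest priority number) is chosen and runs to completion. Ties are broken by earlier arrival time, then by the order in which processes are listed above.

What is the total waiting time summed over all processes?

Gantt: | T4 0-3 | T3 3-8 | T1 8-16 | T5 16-17 | T2 17-21 |
Completion: T1=16  T2=21  T3=8  T4=3  T5=17
Waiting = turnaround − burst: T1=3, T2=15, T3=0, T4=0, T5=14
Total waiting = 3 + 15 + 0 + 0 + 14 = 32

32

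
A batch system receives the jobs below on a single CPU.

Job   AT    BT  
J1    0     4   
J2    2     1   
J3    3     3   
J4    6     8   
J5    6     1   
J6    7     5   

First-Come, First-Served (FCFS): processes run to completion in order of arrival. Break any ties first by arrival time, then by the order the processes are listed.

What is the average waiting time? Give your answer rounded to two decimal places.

Gantt: | J1 0-4 | J2 4-5 | J3 5-8 | J4 8-16 | J5 16-17 | J6 17-22 |
Completion: J1=4  J2=5  J3=8  J4=16  J5=17  J6=22
Turnaround (C−A): J1=4  J2=3  J3=5  J4=10  J5=11  J6=15
Waiting times: J1=0, J2=2, J3=2, J4=2, J5=10, J6=10
Average waiting = (0+2+2+2+10+10) / 6 = 26/6 = 4.33

4.33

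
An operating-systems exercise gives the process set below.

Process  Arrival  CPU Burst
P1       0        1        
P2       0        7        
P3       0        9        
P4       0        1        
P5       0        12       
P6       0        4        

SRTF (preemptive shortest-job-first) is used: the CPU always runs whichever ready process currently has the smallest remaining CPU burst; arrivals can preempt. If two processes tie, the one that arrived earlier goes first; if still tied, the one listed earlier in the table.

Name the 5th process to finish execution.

P3

Gantt: | P1 0-1 | P4 1-2 | P6 2-6 | P2 6-13 | P3 13-22 | P5 22-34 |
Completion: P1=1  P2=13  P3=22  P4=2  P5=34  P6=6
Turnaround (C−A): P1=1  P2=13  P3=22  P4=2  P5=34  P6=6
Finish order: P1 → P4 → P6 → P2 → P3 → P5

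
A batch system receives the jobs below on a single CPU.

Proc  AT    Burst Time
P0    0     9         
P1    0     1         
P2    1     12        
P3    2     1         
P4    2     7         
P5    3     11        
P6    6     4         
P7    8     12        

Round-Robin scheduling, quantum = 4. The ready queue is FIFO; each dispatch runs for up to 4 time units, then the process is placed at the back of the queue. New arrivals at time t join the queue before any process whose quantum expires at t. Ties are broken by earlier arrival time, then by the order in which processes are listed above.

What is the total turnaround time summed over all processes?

Timeline: | P0 0-4 | P1 4-5 | P2 5-9 | P3 9-10 | P4 10-14 | P5 14-18 | P0 18-22 | P6 22-26 | P7 26-30 | P2 30-34 | P4 34-37 | P5 37-41 | P0 41-42 | P7 42-46 | P2 46-50 | P5 50-53 | P7 53-57 |
Completion: P0=42  P1=5  P2=50  P3=10  P4=37  P5=53  P6=26  P7=57
Turnaround (C−A): P0=42  P1=5  P2=49  P3=8  P4=35  P5=50  P6=20  P7=49
Turnaround = completion − arrival: P0=42, P1=5, P2=49, P3=8, P4=35, P5=50, P6=20, P7=49
Total turnaround = 42 + 5 + 49 + 8 + 35 + 50 + 20 + 49 = 258

258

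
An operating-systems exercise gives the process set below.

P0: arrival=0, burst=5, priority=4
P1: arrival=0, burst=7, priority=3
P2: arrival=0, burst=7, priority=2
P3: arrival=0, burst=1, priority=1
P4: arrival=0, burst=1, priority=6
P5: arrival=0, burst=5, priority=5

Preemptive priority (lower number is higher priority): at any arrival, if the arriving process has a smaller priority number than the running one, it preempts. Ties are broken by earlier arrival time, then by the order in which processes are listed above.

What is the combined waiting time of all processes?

69

Schedule: | P3 0-1 | P2 1-8 | P1 8-15 | P0 15-20 | P5 20-25 | P4 25-26 |
Completion: P0=20  P1=15  P2=8  P3=1  P4=26  P5=25
Turnaround (C−A): P0=20  P1=15  P2=8  P3=1  P4=26  P5=25
Waiting = turnaround − burst: P0=15, P1=8, P2=1, P3=0, P4=25, P5=20
Total waiting = 15 + 8 + 1 + 0 + 25 + 20 = 69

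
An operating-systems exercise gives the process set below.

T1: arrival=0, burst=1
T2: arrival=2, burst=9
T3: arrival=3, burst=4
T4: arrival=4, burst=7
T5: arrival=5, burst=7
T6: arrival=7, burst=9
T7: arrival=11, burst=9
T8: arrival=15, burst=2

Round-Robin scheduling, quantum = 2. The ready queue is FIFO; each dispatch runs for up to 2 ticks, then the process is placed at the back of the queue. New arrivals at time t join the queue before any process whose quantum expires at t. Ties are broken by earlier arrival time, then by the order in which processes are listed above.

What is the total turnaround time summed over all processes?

Gantt: | T1 0-1 | idle 1-2 | T2 2-4 | T3 4-6 | T4 6-8 | T2 8-10 | T5 10-12 | T3 12-14 | T6 14-16 | T4 16-18 | T2 18-20 | T7 20-22 | T5 22-24 | T8 24-26 | T6 26-28 | T4 28-30 | T2 30-32 | T7 32-34 | T5 34-36 | T6 36-38 | T4 38-39 | T2 39-40 | T7 40-42 | T5 42-43 | T6 43-45 | T7 45-47 | T6 47-48 | T7 48-49 |
Completion: T1=1  T2=40  T3=14  T4=39  T5=43  T6=48  T7=49  T8=26
Turnaround (C−A): T1=1  T2=38  T3=11  T4=35  T5=38  T6=41  T7=38  T8=11
Turnaround = completion − arrival: T1=1, T2=38, T3=11, T4=35, T5=38, T6=41, T7=38, T8=11
Total turnaround = 1 + 38 + 11 + 35 + 38 + 41 + 38 + 11 = 213

213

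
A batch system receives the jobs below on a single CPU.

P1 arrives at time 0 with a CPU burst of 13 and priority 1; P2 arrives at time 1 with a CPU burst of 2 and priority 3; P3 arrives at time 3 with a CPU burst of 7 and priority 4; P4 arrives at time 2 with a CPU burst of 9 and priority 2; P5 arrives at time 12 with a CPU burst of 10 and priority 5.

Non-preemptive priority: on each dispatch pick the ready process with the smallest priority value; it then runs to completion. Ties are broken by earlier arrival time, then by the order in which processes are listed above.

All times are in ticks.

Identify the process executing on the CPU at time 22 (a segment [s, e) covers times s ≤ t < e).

P2

Gantt: | P1 0-13 | P4 13-22 | P2 22-24 | P3 24-31 | P5 31-41 |
Completion: P1=13  P2=24  P3=31  P4=22  P5=41
Turnaround (C−A): P1=13  P2=23  P3=28  P4=20  P5=29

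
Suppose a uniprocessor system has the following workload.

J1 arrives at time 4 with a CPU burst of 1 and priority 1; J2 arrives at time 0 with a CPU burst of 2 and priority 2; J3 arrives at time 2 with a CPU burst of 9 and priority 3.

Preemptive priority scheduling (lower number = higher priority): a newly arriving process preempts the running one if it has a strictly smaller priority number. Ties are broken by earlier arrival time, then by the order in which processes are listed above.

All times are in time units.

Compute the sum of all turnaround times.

Gantt: | J2 0-2 | J3 2-4 | J1 4-5 | J3 5-12 |
Completion: J1=5  J2=2  J3=12
Turnaround = completion − arrival: J1=1, J2=2, J3=10
Total turnaround = 1 + 2 + 10 = 13

13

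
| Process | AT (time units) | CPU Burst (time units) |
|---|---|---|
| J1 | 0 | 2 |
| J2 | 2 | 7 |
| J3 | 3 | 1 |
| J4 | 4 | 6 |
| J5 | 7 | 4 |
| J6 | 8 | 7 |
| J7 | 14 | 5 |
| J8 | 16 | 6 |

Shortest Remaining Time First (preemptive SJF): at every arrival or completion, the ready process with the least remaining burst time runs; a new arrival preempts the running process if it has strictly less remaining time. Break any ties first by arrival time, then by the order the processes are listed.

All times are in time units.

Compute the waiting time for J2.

Schedule: | J1 0-2 | J2 2-3 | J3 3-4 | J2 4-10 | J5 10-14 | J7 14-19 | J4 19-25 | J8 25-31 | J6 31-38 |
Completion: J1=2  J2=10  J3=4  J4=25  J5=14  J6=38  J7=19  J8=31
Turnaround (C−A): J1=2  J2=8  J3=1  J4=21  J5=7  J6=30  J7=5  J8=15
Waiting(J2) = turnaround − burst = 8 − 7 = 1

1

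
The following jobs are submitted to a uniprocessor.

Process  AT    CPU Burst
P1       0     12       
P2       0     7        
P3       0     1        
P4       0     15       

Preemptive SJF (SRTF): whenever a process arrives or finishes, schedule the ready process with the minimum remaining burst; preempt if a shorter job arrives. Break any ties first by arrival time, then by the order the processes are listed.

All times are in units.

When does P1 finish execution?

Gantt: | P3 0-1 | P2 1-8 | P1 8-20 | P4 20-35 |
Completion: P1=20  P2=8  P3=1  P4=35
Turnaround (C−A): P1=20  P2=8  P3=1  P4=35

20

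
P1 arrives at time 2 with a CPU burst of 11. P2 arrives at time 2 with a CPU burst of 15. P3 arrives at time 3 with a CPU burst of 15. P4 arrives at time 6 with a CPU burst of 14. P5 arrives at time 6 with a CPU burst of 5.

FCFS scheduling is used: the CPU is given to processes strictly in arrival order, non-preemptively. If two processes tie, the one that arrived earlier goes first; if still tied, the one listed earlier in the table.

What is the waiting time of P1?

Timeline: | idle 0-2 | P1 2-13 | P2 13-28 | P3 28-43 | P4 43-57 | P5 57-62 |
Completion: P1=13  P2=28  P3=43  P4=57  P5=62
Turnaround (C−A): P1=11  P2=26  P3=40  P4=51  P5=56
Waiting(P1) = turnaround − burst = 11 − 11 = 0

0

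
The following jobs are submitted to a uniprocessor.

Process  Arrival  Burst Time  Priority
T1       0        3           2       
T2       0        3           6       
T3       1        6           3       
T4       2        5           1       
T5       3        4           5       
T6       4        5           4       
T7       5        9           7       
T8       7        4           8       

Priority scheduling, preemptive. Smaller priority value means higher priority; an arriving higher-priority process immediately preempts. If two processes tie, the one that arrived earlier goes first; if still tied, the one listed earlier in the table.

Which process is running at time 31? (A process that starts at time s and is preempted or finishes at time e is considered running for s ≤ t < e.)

Schedule: | T1 0-2 | T4 2-7 | T1 7-8 | T3 8-14 | T6 14-19 | T5 19-23 | T2 23-26 | T7 26-35 | T8 35-39 |
Completion: T1=8  T2=26  T3=14  T4=7  T5=23  T6=19  T7=35  T8=39

T7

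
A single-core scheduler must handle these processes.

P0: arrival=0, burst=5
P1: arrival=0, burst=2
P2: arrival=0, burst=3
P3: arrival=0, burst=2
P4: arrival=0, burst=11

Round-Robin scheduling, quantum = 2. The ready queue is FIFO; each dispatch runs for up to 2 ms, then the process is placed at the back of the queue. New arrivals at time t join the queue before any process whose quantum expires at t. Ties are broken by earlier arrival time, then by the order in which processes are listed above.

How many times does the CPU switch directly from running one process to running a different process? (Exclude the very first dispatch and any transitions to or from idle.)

Schedule: | P0 0-2 | P1 2-4 | P2 4-6 | P3 6-8 | P4 8-10 | P0 10-12 | P2 12-13 | P4 13-15 | P0 15-16 | P4 16-23 |
Completion: P0=16  P1=4  P2=13  P3=8  P4=23

9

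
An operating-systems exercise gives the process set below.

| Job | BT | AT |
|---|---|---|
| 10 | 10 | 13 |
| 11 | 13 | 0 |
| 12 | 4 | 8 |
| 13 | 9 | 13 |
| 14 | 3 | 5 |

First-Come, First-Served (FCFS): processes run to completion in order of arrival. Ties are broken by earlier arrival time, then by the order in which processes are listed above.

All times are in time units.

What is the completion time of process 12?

20

Schedule: | 11 0-13 | 14 13-16 | 12 16-20 | 10 20-30 | 13 30-39 |
Completion: 10=30  11=13  12=20  13=39  14=16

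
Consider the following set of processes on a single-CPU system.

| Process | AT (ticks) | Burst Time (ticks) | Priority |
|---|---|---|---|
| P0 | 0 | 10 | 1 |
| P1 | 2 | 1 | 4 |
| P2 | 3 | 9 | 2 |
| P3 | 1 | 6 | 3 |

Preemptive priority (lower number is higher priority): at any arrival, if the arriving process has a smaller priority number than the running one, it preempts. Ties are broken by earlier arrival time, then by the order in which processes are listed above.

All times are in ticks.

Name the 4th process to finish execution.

P1

Schedule: | P0 0-10 | P2 10-19 | P3 19-25 | P1 25-26 |
Completion: P0=10  P1=26  P2=19  P3=25
Turnaround (C−A): P0=10  P1=24  P2=16  P3=24
Finish order: P0 → P2 → P3 → P1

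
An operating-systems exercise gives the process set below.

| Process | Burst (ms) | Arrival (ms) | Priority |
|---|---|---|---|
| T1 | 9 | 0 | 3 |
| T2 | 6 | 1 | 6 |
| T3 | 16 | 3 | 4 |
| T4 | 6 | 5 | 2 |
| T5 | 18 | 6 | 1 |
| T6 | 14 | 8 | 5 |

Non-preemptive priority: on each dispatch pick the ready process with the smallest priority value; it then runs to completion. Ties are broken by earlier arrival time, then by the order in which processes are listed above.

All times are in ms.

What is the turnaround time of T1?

9

Timeline: | T1 0-9 | T5 9-27 | T4 27-33 | T3 33-49 | T6 49-63 | T2 63-69 |
Completion: T1=9  T2=69  T3=49  T4=33  T5=27  T6=63
Turnaround(T1) = completion − arrival = 9 − 0 = 9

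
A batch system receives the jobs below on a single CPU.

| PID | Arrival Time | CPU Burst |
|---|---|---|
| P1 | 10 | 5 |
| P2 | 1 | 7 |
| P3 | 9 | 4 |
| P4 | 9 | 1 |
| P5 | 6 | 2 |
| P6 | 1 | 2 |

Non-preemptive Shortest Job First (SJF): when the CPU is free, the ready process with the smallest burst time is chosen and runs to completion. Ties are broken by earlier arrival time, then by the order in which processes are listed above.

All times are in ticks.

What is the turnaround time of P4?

2

Timeline: | idle 0-1 | P6 1-3 | P2 3-10 | P4 10-11 | P5 11-13 | P3 13-17 | P1 17-22 |
Completion: P1=22  P2=10  P3=17  P4=11  P5=13  P6=3
Turnaround(P4) = completion − arrival = 11 − 9 = 2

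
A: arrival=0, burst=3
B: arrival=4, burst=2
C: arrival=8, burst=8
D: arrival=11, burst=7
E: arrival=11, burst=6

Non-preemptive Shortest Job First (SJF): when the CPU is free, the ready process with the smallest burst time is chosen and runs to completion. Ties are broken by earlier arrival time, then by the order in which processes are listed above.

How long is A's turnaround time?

Gantt: | A 0-3 | idle 3-4 | B 4-6 | idle 6-8 | C 8-16 | E 16-22 | D 22-29 |
Completion: A=3  B=6  C=16  D=29  E=22
Turnaround(A) = completion − arrival = 3 − 0 = 3

3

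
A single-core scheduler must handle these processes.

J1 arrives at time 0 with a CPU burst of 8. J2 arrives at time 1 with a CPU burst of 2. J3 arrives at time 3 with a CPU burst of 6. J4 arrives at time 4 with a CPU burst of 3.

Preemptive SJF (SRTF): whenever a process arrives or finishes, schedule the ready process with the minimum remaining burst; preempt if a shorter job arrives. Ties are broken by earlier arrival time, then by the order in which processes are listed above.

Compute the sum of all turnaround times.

33

Gantt: | J1 0-1 | J2 1-3 | J3 3-4 | J4 4-7 | J3 7-12 | J1 12-19 |
Completion: J1=19  J2=3  J3=12  J4=7
Turnaround = completion − arrival: J1=19, J2=2, J3=9, J4=3
Total turnaround = 19 + 2 + 9 + 3 = 33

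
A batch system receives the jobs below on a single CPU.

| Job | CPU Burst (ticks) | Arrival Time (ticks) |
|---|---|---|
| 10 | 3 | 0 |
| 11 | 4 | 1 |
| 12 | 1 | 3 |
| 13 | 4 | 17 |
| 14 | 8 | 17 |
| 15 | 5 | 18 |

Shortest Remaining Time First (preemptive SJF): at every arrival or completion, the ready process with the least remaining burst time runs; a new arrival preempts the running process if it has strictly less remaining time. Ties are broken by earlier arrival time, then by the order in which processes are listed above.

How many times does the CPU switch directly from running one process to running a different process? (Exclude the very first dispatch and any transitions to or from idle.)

4

Gantt: | 10 0-3 | 12 3-4 | 11 4-8 | idle 8-17 | 13 17-21 | 15 21-26 | 14 26-34 |
Completion: 10=3  11=8  12=4  13=21  14=34  15=26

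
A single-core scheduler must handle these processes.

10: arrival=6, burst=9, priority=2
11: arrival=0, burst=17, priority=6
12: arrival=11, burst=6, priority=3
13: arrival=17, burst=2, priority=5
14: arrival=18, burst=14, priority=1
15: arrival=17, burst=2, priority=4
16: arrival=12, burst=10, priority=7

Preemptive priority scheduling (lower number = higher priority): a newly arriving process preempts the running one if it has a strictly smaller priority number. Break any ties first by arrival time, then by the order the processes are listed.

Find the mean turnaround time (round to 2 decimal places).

26.71

Gantt: | 11 0-6 | 10 6-15 | 12 15-18 | 14 18-32 | 12 32-35 | 15 35-37 | 13 37-39 | 11 39-50 | 16 50-60 |
Completion: 10=15  11=50  12=35  13=39  14=32  15=37  16=60
Turnaround (C−A): 10=9  11=50  12=24  13=22  14=14  15=20  16=48
Turnaround times: 10=9, 11=50, 12=24, 13=22, 14=14, 15=20, 16=48
Average turnaround = (9+50+24+22+14+20+48) / 7 = 187/7 = 26.71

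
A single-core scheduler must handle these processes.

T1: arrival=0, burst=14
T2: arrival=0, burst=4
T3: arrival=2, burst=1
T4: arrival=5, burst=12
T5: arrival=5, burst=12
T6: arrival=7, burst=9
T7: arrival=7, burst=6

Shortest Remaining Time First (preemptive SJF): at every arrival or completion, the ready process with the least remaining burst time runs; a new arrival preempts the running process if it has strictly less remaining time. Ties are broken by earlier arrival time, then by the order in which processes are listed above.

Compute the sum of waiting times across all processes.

93

Schedule: | T2 0-2 | T3 2-3 | T2 3-5 | T4 5-7 | T7 7-13 | T6 13-22 | T4 22-32 | T5 32-44 | T1 44-58 |
Completion: T1=58  T2=5  T3=3  T4=32  T5=44  T6=22  T7=13
Waiting = turnaround − burst: T1=44, T2=1, T3=0, T4=15, T5=27, T6=6, T7=0
Total waiting = 44 + 1 + 0 + 15 + 27 + 6 + 0 = 93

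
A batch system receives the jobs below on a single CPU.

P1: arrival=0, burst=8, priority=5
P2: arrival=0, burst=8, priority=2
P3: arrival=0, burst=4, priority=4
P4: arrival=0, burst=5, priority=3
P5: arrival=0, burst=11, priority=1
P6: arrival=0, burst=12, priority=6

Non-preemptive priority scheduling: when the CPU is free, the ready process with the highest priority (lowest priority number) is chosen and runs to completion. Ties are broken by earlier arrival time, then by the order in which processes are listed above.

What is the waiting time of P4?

19

Gantt: | P5 0-11 | P2 11-19 | P4 19-24 | P3 24-28 | P1 28-36 | P6 36-48 |
Completion: P1=36  P2=19  P3=28  P4=24  P5=11  P6=48
Turnaround (C−A): P1=36  P2=19  P3=28  P4=24  P5=11  P6=48
Waiting(P4) = turnaround − burst = 24 − 5 = 19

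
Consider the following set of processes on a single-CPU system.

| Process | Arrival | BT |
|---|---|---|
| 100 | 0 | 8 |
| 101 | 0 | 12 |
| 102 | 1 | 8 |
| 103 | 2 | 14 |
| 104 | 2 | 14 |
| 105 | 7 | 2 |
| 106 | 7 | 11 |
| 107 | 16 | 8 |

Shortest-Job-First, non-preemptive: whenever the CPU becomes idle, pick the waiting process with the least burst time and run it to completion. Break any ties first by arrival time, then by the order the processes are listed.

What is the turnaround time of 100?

8

Schedule: | 100 0-8 | 105 8-10 | 102 10-18 | 107 18-26 | 106 26-37 | 101 37-49 | 103 49-63 | 104 63-77 |
Completion: 100=8  101=49  102=18  103=63  104=77  105=10  106=37  107=26
Turnaround(100) = completion − arrival = 8 − 0 = 8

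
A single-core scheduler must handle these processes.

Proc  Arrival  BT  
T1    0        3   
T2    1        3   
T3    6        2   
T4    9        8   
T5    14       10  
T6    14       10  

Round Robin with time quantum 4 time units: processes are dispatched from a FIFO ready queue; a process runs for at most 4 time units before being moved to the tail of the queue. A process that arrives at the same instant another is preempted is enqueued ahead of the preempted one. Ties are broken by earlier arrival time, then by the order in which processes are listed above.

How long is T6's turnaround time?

23

Gantt: | T1 0-3 | T2 3-6 | T3 6-8 | idle 8-9 | T4 9-17 | T5 17-21 | T6 21-25 | T5 25-29 | T6 29-33 | T5 33-35 | T6 35-37 |
Completion: T1=3  T2=6  T3=8  T4=17  T5=35  T6=37
Turnaround(T6) = completion − arrival = 37 − 14 = 23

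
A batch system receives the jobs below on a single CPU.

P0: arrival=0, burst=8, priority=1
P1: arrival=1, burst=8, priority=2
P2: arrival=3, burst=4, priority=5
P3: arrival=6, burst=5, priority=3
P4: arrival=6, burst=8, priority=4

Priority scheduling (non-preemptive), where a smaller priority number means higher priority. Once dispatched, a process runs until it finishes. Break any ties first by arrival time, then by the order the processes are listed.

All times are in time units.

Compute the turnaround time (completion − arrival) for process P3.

15

Gantt: | P0 0-8 | P1 8-16 | P3 16-21 | P4 21-29 | P2 29-33 |
Completion: P0=8  P1=16  P2=33  P3=21  P4=29
Turnaround (C−A): P0=8  P1=15  P2=30  P3=15  P4=23
Turnaround(P3) = completion − arrival = 21 − 6 = 15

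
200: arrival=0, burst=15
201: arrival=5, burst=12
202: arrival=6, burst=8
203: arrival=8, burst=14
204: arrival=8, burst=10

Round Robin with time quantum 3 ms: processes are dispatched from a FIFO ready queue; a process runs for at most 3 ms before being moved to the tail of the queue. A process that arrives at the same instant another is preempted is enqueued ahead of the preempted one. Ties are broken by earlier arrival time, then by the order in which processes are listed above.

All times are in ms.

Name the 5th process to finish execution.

Timeline: | 200 0-6 | 201 6-9 | 202 9-12 | 200 12-15 | 203 15-18 | 204 18-21 | 201 21-24 | 202 24-27 | 200 27-30 | 203 30-33 | 204 33-36 | 201 36-39 | 202 39-41 | 200 41-44 | 203 44-47 | 204 47-50 | 201 50-53 | 203 53-56 | 204 56-57 | 203 57-59 |
Completion: 200=44  201=53  202=41  203=59  204=57
Turnaround (C−A): 200=44  201=48  202=35  203=51  204=49
Finish order: 202 → 200 → 201 → 204 → 203

203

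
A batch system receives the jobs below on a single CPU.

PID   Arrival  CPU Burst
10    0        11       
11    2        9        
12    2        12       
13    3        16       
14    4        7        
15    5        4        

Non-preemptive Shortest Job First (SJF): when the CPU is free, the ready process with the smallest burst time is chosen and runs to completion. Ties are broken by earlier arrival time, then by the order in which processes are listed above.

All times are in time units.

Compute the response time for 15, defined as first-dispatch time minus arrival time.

Timeline: | 10 0-11 | 15 11-15 | 14 15-22 | 11 22-31 | 12 31-43 | 13 43-59 |
Completion: 10=11  11=31  12=43  13=59  14=22  15=15
Turnaround (C−A): 10=11  11=29  12=41  13=56  14=18  15=10
Response(15) = first start − arrival = 11 − 5 = 6

6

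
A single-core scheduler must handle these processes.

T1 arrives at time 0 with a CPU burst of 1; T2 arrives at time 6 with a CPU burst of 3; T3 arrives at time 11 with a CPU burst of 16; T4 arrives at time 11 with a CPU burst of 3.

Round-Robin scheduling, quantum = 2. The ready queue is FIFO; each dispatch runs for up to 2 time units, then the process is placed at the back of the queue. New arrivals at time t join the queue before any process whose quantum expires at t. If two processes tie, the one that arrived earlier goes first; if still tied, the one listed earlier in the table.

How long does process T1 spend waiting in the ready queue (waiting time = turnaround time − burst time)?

Timeline: | T1 0-1 | idle 1-6 | T2 6-9 | idle 9-11 | T3 11-13 | T4 13-15 | T3 15-17 | T4 17-18 | T3 18-30 |
Completion: T1=1  T2=9  T3=30  T4=18
Turnaround (C−A): T1=1  T2=3  T3=19  T4=7
Waiting(T1) = turnaround − burst = 1 − 1 = 0

0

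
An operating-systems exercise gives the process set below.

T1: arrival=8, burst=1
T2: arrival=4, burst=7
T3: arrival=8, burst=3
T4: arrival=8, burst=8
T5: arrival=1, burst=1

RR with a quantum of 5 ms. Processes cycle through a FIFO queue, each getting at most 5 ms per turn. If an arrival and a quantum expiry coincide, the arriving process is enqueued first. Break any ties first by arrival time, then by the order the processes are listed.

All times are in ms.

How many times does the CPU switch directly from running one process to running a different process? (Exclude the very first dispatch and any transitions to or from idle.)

5

Schedule: | idle 0-1 | T5 1-2 | idle 2-4 | T2 4-9 | T1 9-10 | T3 10-13 | T4 13-18 | T2 18-20 | T4 20-23 |
Completion: T1=10  T2=20  T3=13  T4=23  T5=2
Turnaround (C−A): T1=2  T2=16  T3=5  T4=15  T5=1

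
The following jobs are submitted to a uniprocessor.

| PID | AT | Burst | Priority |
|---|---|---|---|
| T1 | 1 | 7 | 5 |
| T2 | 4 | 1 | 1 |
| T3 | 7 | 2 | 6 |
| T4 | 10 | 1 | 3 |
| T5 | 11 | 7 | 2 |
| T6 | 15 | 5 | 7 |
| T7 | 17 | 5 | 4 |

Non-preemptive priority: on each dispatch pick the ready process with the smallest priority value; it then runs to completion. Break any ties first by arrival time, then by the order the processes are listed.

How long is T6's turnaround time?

Timeline: | idle 0-1 | T1 1-8 | T2 8-9 | T3 9-11 | T5 11-18 | T4 18-19 | T7 19-24 | T6 24-29 |
Completion: T1=8  T2=9  T3=11  T4=19  T5=18  T6=29  T7=24
Turnaround (C−A): T1=7  T2=5  T3=4  T4=9  T5=7  T6=14  T7=7
Turnaround(T6) = completion − arrival = 29 − 15 = 14

14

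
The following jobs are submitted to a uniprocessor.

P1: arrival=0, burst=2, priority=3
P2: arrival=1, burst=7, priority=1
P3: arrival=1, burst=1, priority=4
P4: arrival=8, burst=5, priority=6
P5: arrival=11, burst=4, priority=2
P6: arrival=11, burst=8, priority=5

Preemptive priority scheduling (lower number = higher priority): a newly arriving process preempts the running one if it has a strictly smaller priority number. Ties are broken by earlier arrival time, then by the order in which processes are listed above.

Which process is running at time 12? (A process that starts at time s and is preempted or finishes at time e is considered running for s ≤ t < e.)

Schedule: | P1 0-1 | P2 1-8 | P1 8-9 | P3 9-10 | P4 10-11 | P5 11-15 | P6 15-23 | P4 23-27 |
Completion: P1=9  P2=8  P3=10  P4=27  P5=15  P6=23
Turnaround (C−A): P1=9  P2=7  P3=9  P4=19  P5=4  P6=12

P5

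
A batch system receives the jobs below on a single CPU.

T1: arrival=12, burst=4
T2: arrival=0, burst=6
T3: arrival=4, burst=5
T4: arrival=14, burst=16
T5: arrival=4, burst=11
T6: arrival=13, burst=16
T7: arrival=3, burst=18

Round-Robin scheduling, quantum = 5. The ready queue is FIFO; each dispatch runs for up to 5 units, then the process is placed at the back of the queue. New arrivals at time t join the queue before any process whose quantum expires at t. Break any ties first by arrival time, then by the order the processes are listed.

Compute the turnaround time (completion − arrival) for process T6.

62

Schedule: | T2 0-5 | T7 5-10 | T3 10-15 | T5 15-20 | T2 20-21 | T7 21-26 | T1 26-30 | T6 30-35 | T4 35-40 | T5 40-45 | T7 45-50 | T6 50-55 | T4 55-60 | T5 60-61 | T7 61-64 | T6 64-69 | T4 69-74 | T6 74-75 | T4 75-76 |
Completion: T1=30  T2=21  T3=15  T4=76  T5=61  T6=75  T7=64
Turnaround (C−A): T1=18  T2=21  T3=11  T4=62  T5=57  T6=62  T7=61
Turnaround(T6) = completion − arrival = 75 − 13 = 62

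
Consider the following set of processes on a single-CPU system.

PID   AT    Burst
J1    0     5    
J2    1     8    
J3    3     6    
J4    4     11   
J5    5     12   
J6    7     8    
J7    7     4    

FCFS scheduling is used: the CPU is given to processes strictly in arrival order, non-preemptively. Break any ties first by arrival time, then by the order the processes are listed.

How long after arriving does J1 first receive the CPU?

0

Timeline: | J1 0-5 | J2 5-13 | J3 13-19 | J4 19-30 | J5 30-42 | J6 42-50 | J7 50-54 |
Completion: J1=5  J2=13  J3=19  J4=30  J5=42  J6=50  J7=54
Turnaround (C−A): J1=5  J2=12  J3=16  J4=26  J5=37  J6=43  J7=47
Response(J1) = first start − arrival = 0 − 0 = 0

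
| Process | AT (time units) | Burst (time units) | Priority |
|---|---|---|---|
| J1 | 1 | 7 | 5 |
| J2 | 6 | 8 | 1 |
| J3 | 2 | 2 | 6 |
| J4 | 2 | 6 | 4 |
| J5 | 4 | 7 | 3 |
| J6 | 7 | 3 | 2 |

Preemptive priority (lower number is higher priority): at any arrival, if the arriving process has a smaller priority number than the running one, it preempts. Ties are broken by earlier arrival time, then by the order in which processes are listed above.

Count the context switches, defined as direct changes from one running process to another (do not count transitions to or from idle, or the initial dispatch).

Timeline: | idle 0-1 | J1 1-2 | J4 2-4 | J5 4-6 | J2 6-14 | J6 14-17 | J5 17-22 | J4 22-26 | J1 26-32 | J3 32-34 |
Completion: J1=32  J2=14  J3=34  J4=26  J5=22  J6=17

8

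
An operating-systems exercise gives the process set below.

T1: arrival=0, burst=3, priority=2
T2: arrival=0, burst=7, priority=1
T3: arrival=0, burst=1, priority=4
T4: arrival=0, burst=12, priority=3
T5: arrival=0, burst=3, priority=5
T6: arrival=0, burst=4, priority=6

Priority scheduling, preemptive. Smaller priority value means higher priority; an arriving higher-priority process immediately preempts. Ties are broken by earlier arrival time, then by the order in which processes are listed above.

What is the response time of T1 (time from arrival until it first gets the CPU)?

7

Schedule: | T2 0-7 | T1 7-10 | T4 10-22 | T3 22-23 | T5 23-26 | T6 26-30 |
Completion: T1=10  T2=7  T3=23  T4=22  T5=26  T6=30
Response(T1) = first start − arrival = 7 − 0 = 7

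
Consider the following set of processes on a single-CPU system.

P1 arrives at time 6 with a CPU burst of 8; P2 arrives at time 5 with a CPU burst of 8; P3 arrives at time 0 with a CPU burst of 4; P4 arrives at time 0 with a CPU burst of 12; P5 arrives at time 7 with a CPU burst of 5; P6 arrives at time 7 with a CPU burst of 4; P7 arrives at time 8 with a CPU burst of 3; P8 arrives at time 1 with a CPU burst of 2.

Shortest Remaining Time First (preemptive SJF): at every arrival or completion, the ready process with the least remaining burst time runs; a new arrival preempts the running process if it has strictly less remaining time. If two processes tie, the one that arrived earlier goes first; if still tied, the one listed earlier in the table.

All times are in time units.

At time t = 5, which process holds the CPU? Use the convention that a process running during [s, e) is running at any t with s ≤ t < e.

P3

Schedule: | P3 0-1 | P8 1-3 | P3 3-6 | P2 6-7 | P6 7-11 | P7 11-14 | P5 14-19 | P2 19-26 | P1 26-34 | P4 34-46 |
Completion: P1=34  P2=26  P3=6  P4=46  P5=19  P6=11  P7=14  P8=3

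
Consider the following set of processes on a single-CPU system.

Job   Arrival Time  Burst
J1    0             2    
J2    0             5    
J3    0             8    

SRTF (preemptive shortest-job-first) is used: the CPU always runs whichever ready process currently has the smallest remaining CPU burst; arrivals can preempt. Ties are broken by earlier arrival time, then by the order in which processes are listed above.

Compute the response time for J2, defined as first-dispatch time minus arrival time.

Timeline: | J1 0-2 | J2 2-7 | J3 7-15 |
Completion: J1=2  J2=7  J3=15
Response(J2) = first start − arrival = 2 − 0 = 2

2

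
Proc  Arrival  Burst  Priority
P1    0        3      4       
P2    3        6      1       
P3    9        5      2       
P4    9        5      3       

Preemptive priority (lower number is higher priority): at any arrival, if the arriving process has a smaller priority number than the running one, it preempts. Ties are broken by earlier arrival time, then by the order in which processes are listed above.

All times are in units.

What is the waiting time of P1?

0

Schedule: | P1 0-3 | P2 3-9 | P3 9-14 | P4 14-19 |
Completion: P1=3  P2=9  P3=14  P4=19
Waiting(P1) = turnaround − burst = 3 − 3 = 0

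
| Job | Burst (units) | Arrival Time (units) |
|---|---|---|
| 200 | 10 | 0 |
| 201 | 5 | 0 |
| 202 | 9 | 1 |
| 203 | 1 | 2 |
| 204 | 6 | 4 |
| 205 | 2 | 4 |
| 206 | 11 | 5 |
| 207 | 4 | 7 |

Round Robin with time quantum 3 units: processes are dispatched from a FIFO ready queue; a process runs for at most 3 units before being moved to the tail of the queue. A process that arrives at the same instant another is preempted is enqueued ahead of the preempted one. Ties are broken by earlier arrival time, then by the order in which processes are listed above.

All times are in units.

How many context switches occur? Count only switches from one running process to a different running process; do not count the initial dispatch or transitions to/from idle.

Schedule: | 200 0-3 | 201 3-6 | 202 6-9 | 203 9-10 | 200 10-13 | 204 13-16 | 205 16-18 | 206 18-21 | 201 21-23 | 207 23-26 | 202 26-29 | 200 29-32 | 204 32-35 | 206 35-38 | 207 38-39 | 202 39-42 | 200 42-43 | 206 43-48 |
Completion: 200=43  201=23  202=42  203=10  204=35  205=18  206=48  207=39

17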